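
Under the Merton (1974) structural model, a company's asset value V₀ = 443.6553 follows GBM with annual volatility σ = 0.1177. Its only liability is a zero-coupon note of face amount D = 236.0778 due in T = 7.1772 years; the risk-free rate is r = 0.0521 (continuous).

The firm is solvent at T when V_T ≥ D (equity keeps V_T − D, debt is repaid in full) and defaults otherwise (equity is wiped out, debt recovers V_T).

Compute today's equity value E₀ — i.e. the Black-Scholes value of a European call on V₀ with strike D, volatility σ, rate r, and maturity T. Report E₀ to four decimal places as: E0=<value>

d₁ = [ln(V₀/D) + (r + σ²/2)T] / (σ√T)
   = [ln(443.6553/236.0778) + (0.0521 + 0.5·0.1177²)·7.1772] / (0.1177·√7.1772)
   = [0.630886 + 0.423646] / 0.315322 = 3.344306
d₂ = d₁ − σ√T = 3.344306 − 0.315322 = 3.028984
N(d₁) = 0.999588,  N(d₂) = 0.998773,  e^(−rT) = 0.688024
E₀ = V₀·N(d₁) − D·e^(−rT)·N(d₂)
   = 443.6553·0.999588 − 236.0778·0.688024·0.998773 = 281.244496

E0=281.2445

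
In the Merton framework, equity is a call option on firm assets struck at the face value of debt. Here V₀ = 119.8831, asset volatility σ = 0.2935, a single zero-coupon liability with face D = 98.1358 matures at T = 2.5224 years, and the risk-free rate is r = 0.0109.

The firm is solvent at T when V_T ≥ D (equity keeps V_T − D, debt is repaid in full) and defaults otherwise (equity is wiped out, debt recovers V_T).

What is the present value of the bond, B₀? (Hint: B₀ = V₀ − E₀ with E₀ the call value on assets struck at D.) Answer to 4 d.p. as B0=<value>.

B0=85.5675

d₁ = [ln(V₀/D) + (r + σ²/2)T] / (σ√T)
   = [ln(119.8831/98.1358) + (0.0109 + 0.5·0.2935²)·2.5224] / (0.2935·√2.5224)
   = [0.200165 + 0.136137] / 0.466139 = 0.721463
d₂ = d₁ − σ√T = 0.721463 − 0.466139 = 0.255324
N(d₁) = 0.764688,  N(d₂) = 0.600764,  e^(−rT) = 0.972880
E₀ = V₀·N(d₁) − D·e^(−rT)·N(d₂)
   = 119.8831·0.764688 − 98.1358·0.972880·0.600764 = 34.315575
B₀ = V₀ − E₀ = 119.8831 − 34.315575 = 85.567525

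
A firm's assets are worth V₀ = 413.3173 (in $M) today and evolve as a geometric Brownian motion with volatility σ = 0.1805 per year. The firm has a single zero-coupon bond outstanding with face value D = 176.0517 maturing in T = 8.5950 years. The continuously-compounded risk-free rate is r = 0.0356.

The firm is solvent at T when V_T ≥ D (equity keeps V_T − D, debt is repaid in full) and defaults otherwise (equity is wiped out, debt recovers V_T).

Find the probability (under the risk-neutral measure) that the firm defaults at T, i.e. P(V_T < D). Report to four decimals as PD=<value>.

d₁ = [ln(V₀/D) + (r + σ²/2)T] / (σ√T)
   = [ln(413.3173/176.0517) + (0.0356 + 0.5·0.1805²)·8.5950] / (0.1805·√8.5950)
   = [0.853438 + 0.445996] / 0.529176 = 2.455579
d₂ = d₁ − σ√T = 2.455579 − 0.529176 = 1.926403
risk-neutral PD = N(−d₂) = N(-1.926403) = 0.027027

PD=0.0270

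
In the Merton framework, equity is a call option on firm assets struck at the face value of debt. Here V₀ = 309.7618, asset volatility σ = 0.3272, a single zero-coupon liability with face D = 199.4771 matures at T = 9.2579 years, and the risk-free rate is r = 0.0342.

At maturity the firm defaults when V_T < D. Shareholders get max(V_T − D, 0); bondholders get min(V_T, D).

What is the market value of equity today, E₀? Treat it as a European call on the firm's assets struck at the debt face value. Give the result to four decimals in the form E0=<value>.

E0=189.7719

d₁ = [ln(V₀/D) + (r + σ²/2)T] / (σ√T)
   = [ln(309.7618/199.4771) + (0.0342 + 0.5·0.3272²)·9.2579] / (0.3272·√9.2579)
   = [0.440104 + 0.812195] / 0.995565 = 1.257878
d₂ = d₁ − σ√T = 1.257878 − 0.995565 = 0.262313
N(d₁) = 0.895782,  N(d₂) = 0.603460,  e^(−rT) = 0.728607
E₀ = V₀·N(d₁) − D·e^(−rT)·N(d₂)
   = 309.7618·0.895782 − 199.4771·0.728607·0.603460 = 189.771885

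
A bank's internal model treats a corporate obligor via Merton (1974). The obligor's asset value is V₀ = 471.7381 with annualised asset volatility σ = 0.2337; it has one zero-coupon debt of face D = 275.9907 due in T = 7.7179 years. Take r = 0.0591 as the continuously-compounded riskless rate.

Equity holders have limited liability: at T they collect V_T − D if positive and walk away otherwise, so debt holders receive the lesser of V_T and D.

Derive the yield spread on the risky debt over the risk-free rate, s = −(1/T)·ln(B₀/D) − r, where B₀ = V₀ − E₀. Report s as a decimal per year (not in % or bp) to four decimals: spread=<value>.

spread=0.0037

d₁ = [ln(V₀/D) + (r + σ²/2)T] / (σ√T)
   = [ln(471.7381/275.9907) + (0.0591 + 0.5·0.2337²)·7.7179] / (0.2337·√7.7179)
   = [0.536057 + 0.666887] / 0.649245 = 1.852836
d₂ = d₁ − σ√T = 1.852836 − 0.649245 = 1.203592
N(d₁) = 0.968047,  N(d₂) = 0.885626,  e^(−rT) = 0.633733
E₀ = V₀·N(d₁) − D·e^(−rT)·N(d₂)
   = 471.7381·0.968047 − 275.9907·0.633733·0.885626 = 301.764797
B₀ = V₀ − E₀ = 471.7381 − 301.764797 = 169.973303
spread = −(1/T)·ln(B₀/D) − r = −(1/7.7179)·ln(169.973303/275.9907) − 0.0591 = 0.00370540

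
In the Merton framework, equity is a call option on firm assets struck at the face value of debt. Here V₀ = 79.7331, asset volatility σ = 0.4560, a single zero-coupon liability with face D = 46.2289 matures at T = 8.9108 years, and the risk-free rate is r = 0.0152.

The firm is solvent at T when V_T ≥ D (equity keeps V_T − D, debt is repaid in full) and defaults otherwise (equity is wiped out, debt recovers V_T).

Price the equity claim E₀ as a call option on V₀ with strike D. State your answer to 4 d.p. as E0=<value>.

d₁ = [ln(V₀/D) + (r + σ²/2)T] / (σ√T)
   = [ln(79.7331/46.2289) + (0.0152 + 0.5·0.4560²)·8.9108] / (0.4560·√8.9108)
   = [0.545080 + 1.061882] / 1.361204 = 1.180545
d₂ = d₁ − σ√T = 1.180545 − 1.361204 = -0.180659
N(d₁) = 0.881108,  N(d₂) = 0.428317,  e^(−rT) = 0.873328
E₀ = V₀·N(d₁) − D·e^(−rT)·N(d₂)
   = 79.7331·0.881108 − 46.2289·0.873328·0.428317 = 52.961027

E0=52.9610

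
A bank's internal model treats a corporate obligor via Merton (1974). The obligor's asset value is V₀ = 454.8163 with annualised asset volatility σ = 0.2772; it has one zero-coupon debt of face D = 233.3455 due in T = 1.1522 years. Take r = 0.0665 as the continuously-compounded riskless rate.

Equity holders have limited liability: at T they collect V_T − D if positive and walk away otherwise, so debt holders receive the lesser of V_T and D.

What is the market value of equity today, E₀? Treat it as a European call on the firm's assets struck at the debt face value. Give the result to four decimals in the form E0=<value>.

E0=238.8672

d₁ = [ln(V₀/D) + (r + σ²/2)T] / (σ√T)
   = [ln(454.8163/233.3455) + (0.0665 + 0.5·0.2772²)·1.1522] / (0.2772·√1.1522)
   = [0.667373 + 0.120889] / 0.297548 = 2.649192
d₂ = d₁ − σ√T = 2.649192 − 0.297548 = 2.351644
N(d₁) = 0.995966,  N(d₂) = 0.990655,  e^(−rT) = 0.926241
E₀ = V₀·N(d₁) − D·e^(−rT)·N(d₂)
   = 454.8163·0.995966 − 233.3455·0.926241·0.990655 = 238.867248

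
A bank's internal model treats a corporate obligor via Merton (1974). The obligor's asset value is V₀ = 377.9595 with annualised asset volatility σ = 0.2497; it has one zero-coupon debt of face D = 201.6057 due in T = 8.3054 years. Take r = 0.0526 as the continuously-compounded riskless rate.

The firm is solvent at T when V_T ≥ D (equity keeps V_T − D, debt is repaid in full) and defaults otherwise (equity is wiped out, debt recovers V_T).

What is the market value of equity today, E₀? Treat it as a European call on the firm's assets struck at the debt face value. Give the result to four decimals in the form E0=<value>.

d₁ = [ln(V₀/D) + (r + σ²/2)T] / (σ√T)
   = [ln(377.9595/201.6057) + (0.0526 + 0.5·0.2497²)·8.3054] / (0.2497·√8.3054)
   = [0.628473 + 0.695785] / 0.719613 = 1.840238
d₂ = d₁ − σ√T = 1.840238 − 0.719613 = 1.120625
N(d₁) = 0.967133,  N(d₂) = 0.868776,  e^(−rT) = 0.646059
E₀ = V₀·N(d₁) − D·e^(−rT)·N(d₂)
   = 377.9595·0.967133 − 201.6057·0.646059·0.868776 = 252.379792

E0=252.3798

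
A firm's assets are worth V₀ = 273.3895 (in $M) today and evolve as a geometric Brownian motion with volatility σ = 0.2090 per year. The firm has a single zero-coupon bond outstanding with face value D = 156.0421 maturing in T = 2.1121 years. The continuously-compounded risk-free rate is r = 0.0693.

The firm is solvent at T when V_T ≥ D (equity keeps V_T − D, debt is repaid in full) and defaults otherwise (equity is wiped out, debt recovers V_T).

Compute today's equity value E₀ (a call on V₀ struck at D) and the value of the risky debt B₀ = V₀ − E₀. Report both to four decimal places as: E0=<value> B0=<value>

E0=138.7889 B0=134.6006

d₁ = [ln(V₀/D) + (r + σ²/2)T] / (σ√T)
   = [ln(273.3895/156.0421) + (0.0693 + 0.5·0.2090²)·2.1121] / (0.2090·√2.1121)
   = [0.560772 + 0.192498] / 0.303741 = 2.479973
d₂ = d₁ − σ√T = 2.479973 − 0.303741 = 2.176231
N(d₁) = 0.993430,  N(d₂) = 0.985231,  e^(−rT) = 0.863839
E₀ = V₀·N(d₁) − D·e^(−rT)·N(d₂)
   = 273.3895·0.993430 − 156.0421·0.863839·0.985231 = 138.788925
B₀ = V₀ − E₀ = 273.3895 − 138.788925 = 134.600575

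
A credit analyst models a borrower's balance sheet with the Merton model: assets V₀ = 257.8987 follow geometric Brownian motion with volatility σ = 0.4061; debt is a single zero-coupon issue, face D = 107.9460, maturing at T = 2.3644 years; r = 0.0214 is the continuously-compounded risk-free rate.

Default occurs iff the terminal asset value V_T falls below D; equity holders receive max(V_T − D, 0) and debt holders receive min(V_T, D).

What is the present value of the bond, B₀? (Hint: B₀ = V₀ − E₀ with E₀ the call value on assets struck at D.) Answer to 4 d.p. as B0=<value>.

B0=99.5827

d₁ = [ln(V₀/D) + (r + σ²/2)T] / (σ√T)
   = [ln(257.8987/107.9460) + (0.0214 + 0.5·0.4061²)·2.3644] / (0.4061·√2.3644)
   = [0.870936 + 0.245563] / 0.624444 = 1.787989
d₂ = d₁ − σ√T = 1.787989 − 0.624444 = 1.163545
N(d₁) = 0.963111,  N(d₂) = 0.877696,  e^(−rT) = 0.950661
E₀ = V₀·N(d₁) − D·e^(−rT)·N(d₂)
   = 257.8987·0.963111 − 107.9460·0.950661·0.877696 = 158.315953
B₀ = V₀ − E₀ = 257.8987 − 158.315953 = 99.582747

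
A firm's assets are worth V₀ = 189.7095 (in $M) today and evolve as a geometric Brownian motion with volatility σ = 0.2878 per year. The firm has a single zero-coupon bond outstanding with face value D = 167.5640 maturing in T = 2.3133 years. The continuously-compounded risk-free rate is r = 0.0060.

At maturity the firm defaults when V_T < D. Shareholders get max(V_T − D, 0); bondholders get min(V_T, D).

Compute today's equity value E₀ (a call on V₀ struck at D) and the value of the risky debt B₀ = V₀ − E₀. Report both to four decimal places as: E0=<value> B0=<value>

d₁ = [ln(V₀/D) + (r + σ²/2)T] / (σ√T)
   = [ln(189.7095/167.5640) + (0.0060 + 0.5·0.2878²)·2.3133] / (0.2878·√2.3133)
   = [0.124129 + 0.109684] / 0.437730 = 0.534147
d₂ = d₁ − σ√T = 0.534147 − 0.437730 = 0.096416
N(d₁) = 0.703380,  N(d₂) = 0.538405,  e^(−rT) = 0.986216
E₀ = V₀·N(d₁) − D·e^(−rT)·N(d₂)
   = 189.7095·0.703380 − 167.5640·0.986216·0.538405 = 44.464116
B₀ = V₀ − E₀ = 189.7095 − 44.464116 = 145.245384

E0=44.4641 B0=145.2454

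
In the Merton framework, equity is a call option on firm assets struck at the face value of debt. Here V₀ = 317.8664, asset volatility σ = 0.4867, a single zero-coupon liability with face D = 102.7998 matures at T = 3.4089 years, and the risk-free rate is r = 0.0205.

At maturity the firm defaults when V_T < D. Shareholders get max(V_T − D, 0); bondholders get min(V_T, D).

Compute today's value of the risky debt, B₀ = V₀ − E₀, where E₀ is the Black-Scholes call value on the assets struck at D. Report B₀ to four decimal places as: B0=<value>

d₁ = [ln(V₀/D) + (r + σ²/2)T] / (σ√T)
   = [ln(317.8664/102.7998) + (0.0205 + 0.5·0.4867²)·3.4089] / (0.4867·√3.4089)
   = [1.128848 + 0.473627] / 0.898604 = 1.783293
d₂ = d₁ − σ√T = 1.783293 − 0.898604 = 0.884689
N(d₁) = 0.962731,  N(d₂) = 0.811838,  e^(−rT) = 0.932503
E₀ = V₀·N(d₁) − D·e^(−rT)·N(d₂)
   = 317.8664·0.962731 − 102.7998·0.932503·0.811838 = 228.196027
B₀ = V₀ − E₀ = 317.8664 − 228.196027 = 89.670373

B0=89.6704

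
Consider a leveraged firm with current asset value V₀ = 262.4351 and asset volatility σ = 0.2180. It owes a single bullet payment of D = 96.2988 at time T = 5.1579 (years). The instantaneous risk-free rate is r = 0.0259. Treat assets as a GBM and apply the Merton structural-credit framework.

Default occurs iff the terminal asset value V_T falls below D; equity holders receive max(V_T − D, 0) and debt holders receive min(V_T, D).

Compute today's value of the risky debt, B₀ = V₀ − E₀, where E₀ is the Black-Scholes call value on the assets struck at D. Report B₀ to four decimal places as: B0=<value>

d₁ = [ln(V₀/D) + (r + σ²/2)T] / (σ√T)
   = [ln(262.4351/96.2988) + (0.0259 + 0.5·0.2180²)·5.1579] / (0.2180·√5.1579)
   = [1.002548 + 0.256152] / 0.495100 = 2.542314
d₂ = d₁ − σ√T = 2.542314 − 0.495100 = 2.047214
N(d₁) = 0.994494,  N(d₂) = 0.979681,  e^(−rT) = 0.874949
E₀ = V₀·N(d₁) − D·e^(−rT)·N(d₂)
   = 262.4351·0.994494 − 96.2988·0.874949·0.979681 = 178.445542
B₀ = V₀ − E₀ = 262.4351 − 178.445542 = 83.989558

B0=83.9896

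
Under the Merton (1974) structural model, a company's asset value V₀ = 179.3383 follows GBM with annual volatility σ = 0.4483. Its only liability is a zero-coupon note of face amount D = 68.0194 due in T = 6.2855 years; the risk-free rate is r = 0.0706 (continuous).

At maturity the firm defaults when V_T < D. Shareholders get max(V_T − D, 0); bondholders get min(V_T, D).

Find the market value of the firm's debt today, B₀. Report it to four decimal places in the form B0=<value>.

B0=39.1947

d₁ = [ln(V₀/D) + (r + σ²/2)T] / (σ√T)
   = [ln(179.3383/68.0194) + (0.0706 + 0.5·0.4483²)·6.2855] / (0.4483·√6.2855)
   = [0.969481 + 1.075364] / 1.123928 = 1.819373
d₂ = d₁ − σ√T = 1.819373 − 1.123928 = 0.695444
N(d₁) = 0.965573,  N(d₂) = 0.756612,  e^(−rT) = 0.641622
E₀ = V₀·N(d₁) − D·e^(−rT)·N(d₂)
   = 179.3383·0.965573 − 68.0194·0.641622·0.756612 = 140.143576
B₀ = V₀ − E₀ = 179.3383 − 140.143576 = 39.194724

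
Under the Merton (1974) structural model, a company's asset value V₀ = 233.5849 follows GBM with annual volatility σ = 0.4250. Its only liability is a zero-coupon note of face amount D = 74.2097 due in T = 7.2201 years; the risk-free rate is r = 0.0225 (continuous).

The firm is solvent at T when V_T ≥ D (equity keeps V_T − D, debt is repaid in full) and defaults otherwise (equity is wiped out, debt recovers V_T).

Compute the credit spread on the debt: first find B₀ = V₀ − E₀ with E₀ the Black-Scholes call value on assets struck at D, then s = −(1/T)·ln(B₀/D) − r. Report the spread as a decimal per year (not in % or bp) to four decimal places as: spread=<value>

spread=0.0183

d₁ = [ln(V₀/D) + (r + σ²/2)T] / (σ√T)
   = [ln(233.5849/74.2097) + (0.0225 + 0.5·0.4250²)·7.2201] / (0.4250·√7.2201)
   = [1.146651 + 0.814518] / 1.141985 = 1.717332
d₂ = d₁ − σ√T = 1.717332 − 1.141985 = 0.575347
N(d₁) = 0.957041,  N(d₂) = 0.717472,  e^(−rT) = 0.850057
E₀ = V₀·N(d₁) − D·e^(−rT)·N(d₂)
   = 233.5849·0.957041 − 74.2097·0.850057·0.717472 = 178.290400
B₀ = V₀ − E₀ = 233.5849 − 178.290400 = 55.294500
spread = −(1/T)·ln(B₀/D) − r = −(1/7.2201)·ln(55.294500/74.2097) − 0.0225 = 0.01825033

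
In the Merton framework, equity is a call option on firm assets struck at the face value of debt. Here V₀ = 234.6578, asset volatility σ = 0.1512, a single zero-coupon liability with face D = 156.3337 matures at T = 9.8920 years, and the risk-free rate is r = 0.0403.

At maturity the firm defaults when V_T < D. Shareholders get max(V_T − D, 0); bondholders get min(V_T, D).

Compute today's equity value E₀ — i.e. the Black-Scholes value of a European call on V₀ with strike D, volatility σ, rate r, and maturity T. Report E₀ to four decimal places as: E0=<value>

d₁ = [ln(V₀/D) + (r + σ²/2)T] / (σ√T)
   = [ln(234.6578/156.3337) + (0.0403 + 0.5·0.1512²)·9.8920] / (0.1512·√9.8920)
   = [0.406135 + 0.511720] / 0.475547 = 1.930103
d₂ = d₁ − σ√T = 1.930103 − 0.475547 = 1.454556
N(d₁) = 0.973203,  N(d₂) = 0.927104,  e^(−rT) = 0.671227
E₀ = V₀·N(d₁) − D·e^(−rT)·N(d₂)
   = 234.6578·0.973203 − 156.3337·0.671227·0.927104 = 131.083625

E0=131.0836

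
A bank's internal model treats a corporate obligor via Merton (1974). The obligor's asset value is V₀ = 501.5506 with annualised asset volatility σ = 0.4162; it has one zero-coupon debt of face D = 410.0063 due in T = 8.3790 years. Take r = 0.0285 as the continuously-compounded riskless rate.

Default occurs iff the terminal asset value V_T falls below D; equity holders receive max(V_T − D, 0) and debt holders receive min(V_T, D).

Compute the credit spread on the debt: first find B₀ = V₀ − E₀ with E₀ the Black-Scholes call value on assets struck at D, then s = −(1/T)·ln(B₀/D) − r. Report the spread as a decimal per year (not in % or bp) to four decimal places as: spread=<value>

spread=0.0487

d₁ = [ln(V₀/D) + (r + σ²/2)T] / (σ√T)
   = [ln(501.5506/410.0063) + (0.0285 + 0.5·0.4162²)·8.3790] / (0.4162·√8.3790)
   = [0.201532 + 0.964517] / 1.204753 = 0.967873
d₂ = d₁ − σ√T = 0.967873 − 1.204753 = -0.236880
N(d₁) = 0.833446,  N(d₂) = 0.406375,  e^(−rT) = 0.787571
E₀ = V₀·N(d₁) − D·e^(−rT)·N(d₂)
   = 501.5506·0.833446 − 410.0063·0.787571·0.406375 = 286.793256
B₀ = V₀ − E₀ = 501.5506 − 286.793256 = 214.757344
spread = −(1/T)·ln(B₀/D) − r = −(1/8.3790)·ln(214.757344/410.0063) − 0.0285 = 0.04867672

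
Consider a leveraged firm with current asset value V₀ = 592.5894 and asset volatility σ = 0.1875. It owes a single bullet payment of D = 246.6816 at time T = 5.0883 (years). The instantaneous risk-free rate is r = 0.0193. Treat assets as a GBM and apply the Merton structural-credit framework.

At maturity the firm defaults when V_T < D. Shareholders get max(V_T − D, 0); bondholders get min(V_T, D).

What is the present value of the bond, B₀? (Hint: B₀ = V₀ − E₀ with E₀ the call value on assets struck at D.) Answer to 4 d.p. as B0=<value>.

B0=223.0613

d₁ = [ln(V₀/D) + (r + σ²/2)T] / (σ√T)
   = [ln(592.5894/246.6816) + (0.0193 + 0.5·0.1875²)·5.0883] / (0.1875·√5.0883)
   = [0.876403 + 0.187647] / 0.422949 = 2.515791
d₂ = d₁ − σ√T = 2.515791 − 0.422949 = 2.092842
N(d₁) = 0.994062,  N(d₂) = 0.981818,  e^(−rT) = 0.906464
E₀ = V₀·N(d₁) − D·e^(−rT)·N(d₂)
   = 592.5894·0.994062 − 246.6816·0.906464·0.981818 = 369.528053
B₀ = V₀ − E₀ = 592.5894 − 369.528053 = 223.061347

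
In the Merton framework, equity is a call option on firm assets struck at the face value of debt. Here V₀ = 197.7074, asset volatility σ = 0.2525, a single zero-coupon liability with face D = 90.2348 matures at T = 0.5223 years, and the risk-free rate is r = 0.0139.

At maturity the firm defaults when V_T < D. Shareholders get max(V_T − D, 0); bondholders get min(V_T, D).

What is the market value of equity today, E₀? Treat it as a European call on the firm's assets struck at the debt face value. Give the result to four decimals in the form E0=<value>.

E0=108.1254

d₁ = [ln(V₀/D) + (r + σ²/2)T] / (σ√T)
   = [ln(197.7074/90.2348) + (0.0139 + 0.5·0.2525²)·0.5223] / (0.2525·√0.5223)
   = [0.784373 + 0.023910] / 0.182483 = 4.429370
d₂ = d₁ − σ√T = 4.429370 − 0.182483 = 4.246888
N(d₁) = 0.999995,  N(d₂) = 0.999989,  e^(−rT) = 0.992766
E₀ = V₀·N(d₁) − D·e^(−rT)·N(d₂)
   = 197.7074·0.999995 − 90.2348·0.992766·0.999989 = 108.125366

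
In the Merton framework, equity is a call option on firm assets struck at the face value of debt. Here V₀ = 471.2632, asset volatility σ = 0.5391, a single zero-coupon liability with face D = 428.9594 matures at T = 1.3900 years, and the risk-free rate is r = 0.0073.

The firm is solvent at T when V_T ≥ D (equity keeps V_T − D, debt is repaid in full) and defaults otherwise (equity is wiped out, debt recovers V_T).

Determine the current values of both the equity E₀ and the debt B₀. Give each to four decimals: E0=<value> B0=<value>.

E0=136.4631 B0=334.8001

d₁ = [ln(V₀/D) + (r + σ²/2)T] / (σ√T)
   = [ln(471.2632/428.9594) + (0.0073 + 0.5·0.5391²)·1.3900] / (0.5391·√1.3900)
   = [0.094054 + 0.212134] / 0.635590 = 0.481739
d₂ = d₁ − σ√T = 0.481739 − 0.635590 = -0.153850
N(d₁) = 0.685004,  N(d₂) = 0.438864,  e^(−rT) = 0.989904
E₀ = V₀·N(d₁) − D·e^(−rT)·N(d₂)
   = 471.2632·0.685004 − 428.9594·0.989904·0.438864 = 136.463137
B₀ = V₀ − E₀ = 471.2632 − 136.463137 = 334.800063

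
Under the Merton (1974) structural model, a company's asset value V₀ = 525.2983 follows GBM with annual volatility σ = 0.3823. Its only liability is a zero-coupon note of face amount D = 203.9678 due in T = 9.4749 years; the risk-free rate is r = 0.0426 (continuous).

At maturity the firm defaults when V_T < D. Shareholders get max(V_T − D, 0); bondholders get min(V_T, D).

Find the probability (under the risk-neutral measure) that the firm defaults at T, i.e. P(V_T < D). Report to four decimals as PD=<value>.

d₁ = [ln(V₀/D) + (r + σ²/2)T] / (σ√T)
   = [ln(525.2983/203.9678) + (0.0426 + 0.5·0.3823²)·9.4749] / (0.3823·√9.4749)
   = [0.946004 + 1.096025] / 1.176770 = 1.735283
d₂ = d₁ − σ√T = 1.735283 − 1.176770 = 0.558513
risk-neutral PD = N(−d₂) = N(-0.558513) = 0.288247

PD=0.2882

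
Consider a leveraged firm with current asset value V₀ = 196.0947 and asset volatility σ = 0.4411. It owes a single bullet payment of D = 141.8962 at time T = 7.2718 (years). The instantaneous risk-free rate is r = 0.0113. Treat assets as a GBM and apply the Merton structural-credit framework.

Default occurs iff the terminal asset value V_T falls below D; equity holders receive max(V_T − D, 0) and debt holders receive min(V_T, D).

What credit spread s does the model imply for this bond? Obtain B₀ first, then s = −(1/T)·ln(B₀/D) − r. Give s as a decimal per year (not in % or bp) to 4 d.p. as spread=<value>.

d₁ = [ln(V₀/D) + (r + σ²/2)T] / (σ√T)
   = [ln(196.0947/141.8962) + (0.0113 + 0.5·0.4411²)·7.2718] / (0.4411·√7.2718)
   = [0.323502 + 0.789606] / 1.189482 = 0.935791
d₂ = d₁ − σ√T = 0.935791 − 1.189482 = -0.253691
N(d₁) = 0.825310,  N(d₂) = 0.399867,  e^(−rT) = 0.921114
E₀ = V₀·N(d₁) − D·e^(−rT)·N(d₂)
   = 196.0947·0.825310 − 141.8962·0.921114·0.399867 = 109.575185
B₀ = V₀ − E₀ = 196.0947 − 109.575185 = 86.519515
spread = −(1/T)·ln(B₀/D) − r = −(1/7.2718)·ln(86.519515/141.8962) − 0.0113 = 0.05673347

spread=0.0567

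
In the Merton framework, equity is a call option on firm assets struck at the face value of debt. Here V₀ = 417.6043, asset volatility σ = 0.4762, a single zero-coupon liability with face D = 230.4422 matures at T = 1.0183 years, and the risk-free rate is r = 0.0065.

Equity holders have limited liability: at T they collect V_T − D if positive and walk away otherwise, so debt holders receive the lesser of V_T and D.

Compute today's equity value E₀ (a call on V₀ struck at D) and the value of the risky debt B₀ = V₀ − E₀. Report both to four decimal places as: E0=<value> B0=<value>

E0=196.0365 B0=221.5678

d₁ = [ln(V₀/D) + (r + σ²/2)T] / (σ√T)
   = [ln(417.6043/230.4422) + (0.0065 + 0.5·0.4762²)·1.0183] / (0.4762·√1.0183)
   = [0.594534 + 0.122077] / 0.480537 = 1.491270
d₂ = d₁ − σ√T = 1.491270 − 0.480537 = 1.010733
N(d₁) = 0.932055,  N(d₂) = 0.843928,  e^(−rT) = 0.993403
E₀ = V₀·N(d₁) − D·e^(−rT)·N(d₂)
   = 417.6043·0.932055 − 230.4422·0.993403·0.843928 = 196.036455
B₀ = V₀ − E₀ = 417.6043 − 196.036455 = 221.567845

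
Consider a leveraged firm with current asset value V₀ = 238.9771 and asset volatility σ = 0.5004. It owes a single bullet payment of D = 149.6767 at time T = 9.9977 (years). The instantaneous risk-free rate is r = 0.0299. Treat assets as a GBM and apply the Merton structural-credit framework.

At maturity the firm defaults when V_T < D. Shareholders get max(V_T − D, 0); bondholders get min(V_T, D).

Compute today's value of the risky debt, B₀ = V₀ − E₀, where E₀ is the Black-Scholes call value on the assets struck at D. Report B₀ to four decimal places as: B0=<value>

d₁ = [ln(V₀/D) + (r + σ²/2)T] / (σ√T)
   = [ln(238.9771/149.6767) + (0.0299 + 0.5·0.5004²)·9.9977] / (0.5004·√9.9977)
   = [0.467890 + 1.550644] / 1.582222 = 1.275759
d₂ = d₁ − σ√T = 1.275759 − 1.582222 = -0.306462
N(d₁) = 0.898980,  N(d₂) = 0.379626,  e^(−rT) = 0.741610
E₀ = V₀·N(d₁) − D·e^(−rT)·N(d₂)
   = 238.9771·0.898980 − 149.6767·0.741610·0.379626 = 172.696359
B₀ = V₀ − E₀ = 238.9771 − 172.696359 = 66.280741

B0=66.2807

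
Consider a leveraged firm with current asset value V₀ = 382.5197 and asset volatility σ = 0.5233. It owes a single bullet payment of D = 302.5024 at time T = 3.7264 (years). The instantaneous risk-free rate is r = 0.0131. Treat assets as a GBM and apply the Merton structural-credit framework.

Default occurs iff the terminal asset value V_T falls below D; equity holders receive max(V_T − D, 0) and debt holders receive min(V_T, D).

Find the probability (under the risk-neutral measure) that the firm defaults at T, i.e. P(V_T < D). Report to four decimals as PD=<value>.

PD=0.5888

d₁ = [ln(V₀/D) + (r + σ²/2)T] / (σ√T)
   = [ln(382.5197/302.5024) + (0.0131 + 0.5·0.5233²)·3.7264] / (0.5233·√3.7264)
   = [0.234691 + 0.559040] / 1.010172 = 0.785738
d₂ = d₁ − σ√T = 0.785738 − 1.010172 = -0.224434
risk-neutral PD = N(−d₂) = N(0.224434) = 0.588790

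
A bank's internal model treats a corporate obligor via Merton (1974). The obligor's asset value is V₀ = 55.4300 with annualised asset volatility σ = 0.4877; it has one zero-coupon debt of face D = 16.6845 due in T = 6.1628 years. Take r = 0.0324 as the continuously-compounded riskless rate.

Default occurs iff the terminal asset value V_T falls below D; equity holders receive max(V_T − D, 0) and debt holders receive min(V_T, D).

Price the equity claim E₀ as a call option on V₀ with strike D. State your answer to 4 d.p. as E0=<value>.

d₁ = [ln(V₀/D) + (r + σ²/2)T] / (σ√T)
   = [ln(55.4300/16.6845) + (0.0324 + 0.5·0.4877²)·6.1628] / (0.4877·√6.1628)
   = [1.200641 + 0.932590] / 1.210715 = 1.761960
d₂ = d₁ − σ√T = 1.761960 − 1.210715 = 0.551245
N(d₁) = 0.960962,  N(d₂) = 0.709267,  e^(−rT) = 0.818997
E₀ = V₀·N(d₁) − D·e^(−rT)·N(d₂)
   = 55.4300·0.960962 − 16.6845·0.818997·0.709267 = 43.574299

E0=43.5743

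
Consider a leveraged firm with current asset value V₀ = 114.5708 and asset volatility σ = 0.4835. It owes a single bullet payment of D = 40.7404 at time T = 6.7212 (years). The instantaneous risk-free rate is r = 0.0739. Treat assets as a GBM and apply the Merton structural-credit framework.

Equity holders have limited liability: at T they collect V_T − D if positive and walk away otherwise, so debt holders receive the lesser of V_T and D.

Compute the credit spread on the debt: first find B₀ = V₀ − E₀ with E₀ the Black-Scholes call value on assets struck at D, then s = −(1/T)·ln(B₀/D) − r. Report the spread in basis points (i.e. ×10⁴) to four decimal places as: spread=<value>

spread=201.7565

d₁ = [ln(V₀/D) + (r + σ²/2)T] / (σ√T)
   = [ln(114.5708/40.7404) + (0.0739 + 0.5·0.4835²)·6.7212] / (0.4835·√6.7212)
   = [1.033973 + 1.282312] / 1.253487 = 1.847873
d₂ = d₁ − σ√T = 1.847873 − 1.253487 = 0.594385
N(d₁) = 0.967690,  N(d₂) = 0.723873,  e^(−rT) = 0.608538
E₀ = V₀·N(d₁) − D·e^(−rT)·N(d₂)
   = 114.5708·0.967690 − 40.7404·0.608538·0.723873 = 92.922672
B₀ = V₀ − E₀ = 114.5708 − 92.922672 = 21.648128
spread = −(1/T)·ln(B₀/D) − r = −(1/6.7212)·ln(21.648128/40.7404) − 0.0739 = 0.02017565
in basis points: 0.02017565 × 10⁴ = 201.7565 bp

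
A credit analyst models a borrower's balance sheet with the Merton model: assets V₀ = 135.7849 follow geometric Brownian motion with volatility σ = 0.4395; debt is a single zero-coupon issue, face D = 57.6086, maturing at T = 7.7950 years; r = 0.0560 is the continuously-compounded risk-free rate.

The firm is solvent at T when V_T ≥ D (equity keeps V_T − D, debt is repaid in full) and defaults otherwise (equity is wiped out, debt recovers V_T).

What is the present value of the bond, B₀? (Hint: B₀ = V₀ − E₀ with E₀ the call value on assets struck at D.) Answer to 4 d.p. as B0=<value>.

B0=31.4300

d₁ = [ln(V₀/D) + (r + σ²/2)T] / (σ√T)
   = [ln(135.7849/57.6086) + (0.0560 + 0.5·0.4395²)·7.7950] / (0.4395·√7.7950)
   = [0.857400 + 1.189362] / 1.227063 = 1.668017
d₂ = d₁ − σ√T = 1.668017 − 1.227063 = 0.440954
N(d₁) = 0.952344,  N(d₂) = 0.670377,  e^(−rT) = 0.646282
E₀ = V₀·N(d₁) − D·e^(−rT)·N(d₂)
   = 135.7849·0.952344 − 57.6086·0.646282·0.670377 = 104.354861
B₀ = V₀ − E₀ = 135.7849 − 104.354861 = 31.430039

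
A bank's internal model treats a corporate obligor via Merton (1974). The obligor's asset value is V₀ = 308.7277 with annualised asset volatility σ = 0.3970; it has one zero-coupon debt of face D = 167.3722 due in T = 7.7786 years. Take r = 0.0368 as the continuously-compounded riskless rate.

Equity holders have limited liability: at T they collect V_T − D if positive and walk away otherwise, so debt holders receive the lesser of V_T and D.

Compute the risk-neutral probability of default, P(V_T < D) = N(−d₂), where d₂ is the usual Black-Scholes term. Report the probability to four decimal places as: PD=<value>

PD=0.3983

d₁ = [ln(V₀/D) + (r + σ²/2)T] / (σ√T)
   = [ln(308.7277/167.3722) + (0.0368 + 0.5·0.3970²)·7.7786] / (0.3970·√7.7786)
   = [0.612240 + 0.899241] / 1.107239 = 1.365090
d₂ = d₁ − σ√T = 1.365090 − 1.107239 = 0.257852
risk-neutral PD = N(−d₂) = N(-0.257852) = 0.398261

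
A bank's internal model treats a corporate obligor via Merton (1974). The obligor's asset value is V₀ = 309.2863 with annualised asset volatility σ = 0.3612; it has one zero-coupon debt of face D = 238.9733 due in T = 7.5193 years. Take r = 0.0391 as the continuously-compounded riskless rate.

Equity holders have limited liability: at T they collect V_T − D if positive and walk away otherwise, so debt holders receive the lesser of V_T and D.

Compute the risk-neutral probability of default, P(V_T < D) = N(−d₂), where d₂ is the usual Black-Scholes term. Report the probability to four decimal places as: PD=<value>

d₁ = [ln(V₀/D) + (r + σ²/2)T] / (σ√T)
   = [ln(309.2863/238.9733) + (0.0391 + 0.5·0.3612²)·7.5193] / (0.3612·√7.5193)
   = [0.257916 + 0.784509] / 0.990459 = 1.052466
d₂ = d₁ − σ√T = 1.052466 − 0.990459 = 0.062007
risk-neutral PD = N(−d₂) = N(-0.062007) = 0.475278

PD=0.4753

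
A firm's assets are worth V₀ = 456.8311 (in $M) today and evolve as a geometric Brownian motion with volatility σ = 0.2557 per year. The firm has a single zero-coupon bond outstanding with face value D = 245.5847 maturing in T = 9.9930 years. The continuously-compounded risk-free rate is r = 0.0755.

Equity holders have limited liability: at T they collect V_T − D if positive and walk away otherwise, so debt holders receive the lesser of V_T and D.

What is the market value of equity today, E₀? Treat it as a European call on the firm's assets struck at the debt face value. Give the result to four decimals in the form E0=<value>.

d₁ = [ln(V₀/D) + (r + σ²/2)T] / (σ√T)
   = [ln(456.8311/245.5847) + (0.0755 + 0.5·0.2557²)·9.9930] / (0.2557·√9.9930)
   = [0.620672 + 1.081155] / 0.808311 = 2.105410
d₂ = d₁ − σ√T = 2.105410 − 0.808311 = 1.297099
N(d₁) = 0.982372,  N(d₂) = 0.902701,  e^(−rT) = 0.470259
E₀ = V₀·N(d₁) − D·e^(−rT)·N(d₂)
   = 456.8311·0.982372 − 245.5847·0.470259·0.902701 = 344.526595

E0=344.5266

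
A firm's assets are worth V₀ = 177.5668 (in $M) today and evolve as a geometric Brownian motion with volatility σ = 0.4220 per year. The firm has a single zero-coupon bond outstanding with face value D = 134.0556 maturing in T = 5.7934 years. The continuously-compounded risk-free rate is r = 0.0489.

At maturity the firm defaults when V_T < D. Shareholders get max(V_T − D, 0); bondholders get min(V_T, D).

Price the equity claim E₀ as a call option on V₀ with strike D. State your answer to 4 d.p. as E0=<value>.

E0=99.6212

d₁ = [ln(V₀/D) + (r + σ²/2)T] / (σ√T)
   = [ln(177.5668/134.0556) + (0.0489 + 0.5·0.4220²)·5.7934] / (0.4220·√5.7934)
   = [0.281092 + 0.799153] / 1.015732 = 1.063514
d₂ = d₁ − σ√T = 1.063514 − 1.015732 = 0.047782
N(d₁) = 0.856226,  N(d₂) = 0.519055,  e^(−rT) = 0.753296
E₀ = V₀·N(d₁) − D·e^(−rT)·N(d₂)
   = 177.5668·0.856226 − 134.0556·0.753296·0.519055 = 99.621232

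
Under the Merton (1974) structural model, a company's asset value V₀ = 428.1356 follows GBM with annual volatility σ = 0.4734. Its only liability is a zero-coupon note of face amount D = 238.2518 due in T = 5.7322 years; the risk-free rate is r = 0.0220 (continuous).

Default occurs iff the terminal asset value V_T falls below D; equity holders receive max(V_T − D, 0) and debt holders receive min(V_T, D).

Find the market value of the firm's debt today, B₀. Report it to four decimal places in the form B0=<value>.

d₁ = [ln(V₀/D) + (r + σ²/2)T] / (σ√T)
   = [ln(428.1356/238.2518) + (0.0220 + 0.5·0.4734²)·5.7322] / (0.4734·√5.7322)
   = [0.586112 + 0.768423] / 1.133415 = 1.195092
d₂ = d₁ − σ√T = 1.195092 − 1.133415 = 0.061677
N(d₁) = 0.883974,  N(d₂) = 0.524590,  e^(−rT) = 0.881519
E₀ = V₀·N(d₁) − D·e^(−rT)·N(d₂)
   = 428.1356·0.883974 − 238.2518·0.881519·0.524590 = 268.284675
B₀ = V₀ − E₀ = 428.1356 − 268.284675 = 159.850925

B0=159.8509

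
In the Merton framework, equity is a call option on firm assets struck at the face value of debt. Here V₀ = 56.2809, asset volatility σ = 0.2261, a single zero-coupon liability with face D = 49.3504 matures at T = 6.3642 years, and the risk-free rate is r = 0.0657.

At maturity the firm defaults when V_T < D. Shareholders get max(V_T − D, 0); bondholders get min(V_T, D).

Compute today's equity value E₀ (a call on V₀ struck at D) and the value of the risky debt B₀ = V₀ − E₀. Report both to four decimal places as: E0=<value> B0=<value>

E0=25.9174 B0=30.3635

d₁ = [ln(V₀/D) + (r + σ²/2)T] / (σ√T)
   = [ln(56.2809/49.3504) + (0.0657 + 0.5·0.2261²)·6.3642] / (0.2261·√6.3642)
   = [0.131409 + 0.580801] / 0.570391 = 1.248635
d₂ = d₁ − σ√T = 1.248635 − 0.570391 = 0.678245
N(d₁) = 0.894101,  N(d₂) = 0.751192,  e^(−rT) = 0.658278
E₀ = V₀·N(d₁) − D·e^(−rT)·N(d₂)
   = 56.2809·0.894101 − 49.3504·0.658278·0.751192 = 25.917370
B₀ = V₀ − E₀ = 56.2809 − 25.917370 = 30.363530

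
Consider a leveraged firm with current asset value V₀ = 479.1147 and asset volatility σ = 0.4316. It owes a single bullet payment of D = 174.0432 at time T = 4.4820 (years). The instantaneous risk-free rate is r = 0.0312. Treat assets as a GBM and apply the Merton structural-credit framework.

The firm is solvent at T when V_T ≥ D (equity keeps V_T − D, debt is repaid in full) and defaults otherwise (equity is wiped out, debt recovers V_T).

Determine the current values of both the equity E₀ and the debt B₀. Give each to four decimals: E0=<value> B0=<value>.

d₁ = [ln(V₀/D) + (r + σ²/2)T] / (σ√T)
   = [ln(479.1147/174.0432) + (0.0312 + 0.5·0.4316²)·4.4820] / (0.4316·√4.4820)
   = [1.012636 + 0.557289] / 0.913729 = 1.718152
d₂ = d₁ − σ√T = 1.718152 − 0.913729 = 0.804423
N(d₁) = 0.957116,  N(d₂) = 0.789424,  e^(−rT) = 0.869499
E₀ = V₀·N(d₁) − D·e^(−rT)·N(d₂)
   = 479.1147·0.957116 − 174.0432·0.869499·0.789424 = 339.104377
B₀ = V₀ − E₀ = 479.1147 − 339.104377 = 140.010323

E0=339.1044 B0=140.0103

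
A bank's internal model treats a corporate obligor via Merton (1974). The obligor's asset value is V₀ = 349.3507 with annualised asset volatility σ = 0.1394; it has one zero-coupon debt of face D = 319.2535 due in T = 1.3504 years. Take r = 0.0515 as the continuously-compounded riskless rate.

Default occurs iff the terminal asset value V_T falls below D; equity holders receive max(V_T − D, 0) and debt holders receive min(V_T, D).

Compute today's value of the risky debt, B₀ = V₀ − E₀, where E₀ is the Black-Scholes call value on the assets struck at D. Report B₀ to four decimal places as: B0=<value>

d₁ = [ln(V₀/D) + (r + σ²/2)T] / (σ√T)
   = [ln(349.3507/319.2535) + (0.0515 + 0.5·0.1394²)·1.3504] / (0.1394·√1.3504)
   = [0.090091 + 0.082666] / 0.161992 = 1.066454
d₂ = d₁ − σ√T = 1.066454 − 0.161992 = 0.904462
N(d₁) = 0.856891,  N(d₂) = 0.817125,  e^(−rT) = 0.932818
E₀ = V₀·N(d₁) − D·e^(−rT)·N(d₂)
   = 349.3507·0.856891 − 319.2535·0.932818·0.817125 = 56.011332
B₀ = V₀ − E₀ = 349.3507 − 56.011332 = 293.339368

B0=293.3394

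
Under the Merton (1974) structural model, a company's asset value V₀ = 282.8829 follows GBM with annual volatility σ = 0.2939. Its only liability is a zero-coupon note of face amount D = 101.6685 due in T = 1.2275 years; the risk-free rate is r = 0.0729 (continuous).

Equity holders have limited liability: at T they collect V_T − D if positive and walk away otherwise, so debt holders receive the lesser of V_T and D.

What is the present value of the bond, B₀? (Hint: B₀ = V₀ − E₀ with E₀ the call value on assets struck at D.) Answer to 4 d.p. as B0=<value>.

d₁ = [ln(V₀/D) + (r + σ²/2)T] / (σ√T)
   = [ln(282.8829/101.6685) + (0.0729 + 0.5·0.2939²)·1.2275] / (0.2939·√1.2275)
   = [1.023316 + 0.142499] / 0.325619 = 3.580297
d₂ = d₁ − σ√T = 3.580297 − 0.325619 = 3.254677
N(d₁) = 0.999828,  N(d₂) = 0.999432,  e^(−rT) = 0.914402
E₀ = V₀·N(d₁) − D·e^(−rT)·N(d₂)
   = 282.8829·0.999828 − 101.6685·0.914402·0.999432 = 189.921224
B₀ = V₀ − E₀ = 282.8829 − 189.921224 = 92.961676

B0=92.9617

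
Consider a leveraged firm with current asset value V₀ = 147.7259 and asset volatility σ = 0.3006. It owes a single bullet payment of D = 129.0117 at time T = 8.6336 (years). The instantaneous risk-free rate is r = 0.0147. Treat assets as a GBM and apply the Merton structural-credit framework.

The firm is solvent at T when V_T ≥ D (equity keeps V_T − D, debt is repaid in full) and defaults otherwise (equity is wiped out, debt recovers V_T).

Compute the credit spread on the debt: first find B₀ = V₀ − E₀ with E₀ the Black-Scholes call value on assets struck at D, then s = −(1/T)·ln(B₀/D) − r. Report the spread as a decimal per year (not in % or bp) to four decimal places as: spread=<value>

spread=0.0346

d₁ = [ln(V₀/D) + (r + σ²/2)T] / (σ√T)
   = [ln(147.7259/129.0117) + (0.0147 + 0.5·0.3006²)·8.6336] / (0.3006·√8.6336)
   = [0.135455 + 0.516982] / 0.883253 = 0.738675
d₂ = d₁ − σ√T = 0.738675 − 0.883253 = -0.144577
N(d₁) = 0.769948,  N(d₂) = 0.442522,  e^(−rT) = 0.880809
E₀ = V₀·N(d₁) − D·e^(−rT)·N(d₂)
   = 147.7259·0.769948 − 129.0117·0.880809·0.442522 = 63.455346
B₀ = V₀ − E₀ = 147.7259 − 63.455346 = 84.270554
spread = −(1/T)·ln(B₀/D) − r = −(1/8.6336)·ln(84.270554/129.0117) − 0.0147 = 0.03462712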